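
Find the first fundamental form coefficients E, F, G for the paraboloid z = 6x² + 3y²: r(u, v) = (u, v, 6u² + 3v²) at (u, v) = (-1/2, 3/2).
E = 37;  F = -54;  G = 82

Partials: r_u = (1, 0, 12*u), r_v = (0, 1, 6*v). As functions of (u, v):
  E = r_u · r_u = 144*u^2 + 1,
  F = r_u · r_v = 72*u*v,
  G = r_v · r_v = 36*v^2 + 1.
Evaluating at (u, v) = (-1/2, 3/2): E = 37, F = -54, G = 82.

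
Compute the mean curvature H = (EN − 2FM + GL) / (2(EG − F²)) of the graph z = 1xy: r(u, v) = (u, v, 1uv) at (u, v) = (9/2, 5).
H = -36*sqrt(185)/6845

With E = v^2 + 1, F = u*v, G = u^2 + 1, L = 0, M = 1/sqrt(u^2 + v^2 + 1), N = 0, assemble
  H = (EN − 2FM + GL) / (2(EG − F²)) = -u*v/(u^2 + v^2 + 1)^(3/2).
At (u, v) = (9/2, 5): H = -36*sqrt(185)/6845.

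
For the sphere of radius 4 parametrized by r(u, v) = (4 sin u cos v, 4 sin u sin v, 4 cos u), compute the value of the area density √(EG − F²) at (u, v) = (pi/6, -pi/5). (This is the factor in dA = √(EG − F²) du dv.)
√(EG − F²)|_{(pi/6, -pi/5)} = 8

E = 16, F = 0, G = 16*sin(u)^2, so EG − F² = 256*sin(u)^2. Taking the positive square root: √(EG − F²) = 16*Abs(sin(u)). At (u, v) = (pi/6, -pi/5): 8.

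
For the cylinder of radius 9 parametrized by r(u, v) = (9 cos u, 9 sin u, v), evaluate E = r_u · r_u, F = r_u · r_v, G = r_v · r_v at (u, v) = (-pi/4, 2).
E = 81;  F = 0;  G = 1

Partials: r_u = (-9*sin(u), 9*cos(u), 0), r_v = (0, 0, 1). As functions of (u, v):
  E = r_u · r_u = 81,
  F = r_u · r_v = 0,
  G = r_v · r_v = 1.
Evaluating at (u, v) = (-pi/4, 2): E = 81, F = 0, G = 1.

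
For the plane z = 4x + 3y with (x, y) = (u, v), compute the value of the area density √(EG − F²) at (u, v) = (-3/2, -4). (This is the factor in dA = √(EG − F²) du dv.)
√(EG − F²)|_{(-3/2, -4)} = sqrt(26)

E = 17, F = 12, G = 10, so EG − F² = 26. Taking the positive square root: √(EG − F²) = sqrt(26). At (u, v) = (-3/2, -4): sqrt(26).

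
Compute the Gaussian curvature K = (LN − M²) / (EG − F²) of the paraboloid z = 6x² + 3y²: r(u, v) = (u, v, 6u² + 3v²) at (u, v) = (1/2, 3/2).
K = 18/3481

Coefficients of the first fundamental form: E = 144*u^2 + 1, F = 72*u*v, G = 36*v^2 + 1.
Coefficients of the second fundamental form: L = 12/sqrt(144*u^2 + 36*v^2 + 1), M = 0, N = 6/sqrt(144*u^2 + 36*v^2 + 1).
Assemble K = (LN − M²)/(EG − F²) = 72/(20736*u^4 + 10368*u^2*v^2 + 288*u^2 + 1296*v^4 + 72*v^2 + 1). At (u, v) = (1/2, 3/2): K = 18/3481.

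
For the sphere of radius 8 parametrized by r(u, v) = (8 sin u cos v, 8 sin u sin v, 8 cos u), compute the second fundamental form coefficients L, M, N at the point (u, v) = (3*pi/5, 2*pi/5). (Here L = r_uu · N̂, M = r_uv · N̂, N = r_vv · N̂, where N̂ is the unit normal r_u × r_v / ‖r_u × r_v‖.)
L = -8;  M = 0;  N = -5 - sqrt(5)

Compute the unit normal N̂(u, v) = (sin(u)^2*cos(v)/Abs(sin(u)), sin(u)^2*sin(v)/Abs(sin(u)), sin(2*u)/(2*Abs(sin(u)))), and the second partials r_uu, r_uv, r_vv. Take dot products:
  L(u, v) = r_uu · N̂ = -8*sin(u)/Abs(sin(u)),
  M(u, v) = r_uv · N̂ = 0,
  N(u, v) = r_vv · N̂ = -8*sin(u)^3/Abs(sin(u)).
Evaluating at (u, v) = (3*pi/5, 2*pi/5):
  L = -8, M = 0, N = -5 - sqrt(5).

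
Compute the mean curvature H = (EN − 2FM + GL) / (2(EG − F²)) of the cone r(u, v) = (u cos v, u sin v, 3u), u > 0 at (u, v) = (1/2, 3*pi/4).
H = 3*sqrt(10)/10

With E = 10, F = 0, G = u^2, L = 0, M = 0, N = 3*sqrt(10)*u^2/(10*Abs(u)), assemble
  H = (EN − 2FM + GL) / (2(EG − F²)) = 3*sqrt(10)/(20*Abs(u)).
At (u, v) = (1/2, 3*pi/4): H = 3*sqrt(10)/10.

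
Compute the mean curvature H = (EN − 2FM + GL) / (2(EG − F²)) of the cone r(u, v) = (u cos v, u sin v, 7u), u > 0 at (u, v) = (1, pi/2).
H = 7*sqrt(2)/20

With E = 50, F = 0, G = u^2, L = 0, M = 0, N = 7*sqrt(2)*u^2/(10*Abs(u)), assemble
  H = (EN − 2FM + GL) / (2(EG − F²)) = 7*sqrt(2)/(20*Abs(u)).
At (u, v) = (1, pi/2): H = 7*sqrt(2)/20.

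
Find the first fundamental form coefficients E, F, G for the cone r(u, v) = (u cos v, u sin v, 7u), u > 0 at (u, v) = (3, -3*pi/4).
E = 50;  F = 0;  G = 9

Partials: r_u = (cos(v), sin(v), 7), r_v = (-u*sin(v), u*cos(v), 0). As functions of (u, v):
  E = r_u · r_u = 50,
  F = r_u · r_v = 0,
  G = r_v · r_v = u^2.
Evaluating at (u, v) = (3, -3*pi/4): E = 50, F = 0, G = 9.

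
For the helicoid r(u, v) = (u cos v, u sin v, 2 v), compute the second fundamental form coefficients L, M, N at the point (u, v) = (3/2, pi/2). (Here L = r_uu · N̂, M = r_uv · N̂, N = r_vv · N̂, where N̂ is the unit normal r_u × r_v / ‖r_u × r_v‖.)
L = 0;  M = -4/5;  N = 0

Compute the unit normal N̂(u, v) = (2*sin(v)/sqrt(u^2 + 4), -2*cos(v)/sqrt(u^2 + 4), u/sqrt(u^2 + 4)), and the second partials r_uu, r_uv, r_vv. Take dot products:
  L(u, v) = r_uu · N̂ = 0,
  M(u, v) = r_uv · N̂ = -2/sqrt(u^2 + 4),
  N(u, v) = r_vv · N̂ = 0.
Evaluating at (u, v) = (3/2, pi/2):
  L = 0, M = -4/5, N = 0.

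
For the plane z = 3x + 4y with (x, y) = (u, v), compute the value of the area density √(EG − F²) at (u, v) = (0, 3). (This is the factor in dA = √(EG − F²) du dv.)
√(EG − F²)|_{(0, 3)} = sqrt(26)

E = 10, F = 12, G = 17, so EG − F² = 26. Taking the positive square root: √(EG − F²) = sqrt(26). At (u, v) = (0, 3): sqrt(26).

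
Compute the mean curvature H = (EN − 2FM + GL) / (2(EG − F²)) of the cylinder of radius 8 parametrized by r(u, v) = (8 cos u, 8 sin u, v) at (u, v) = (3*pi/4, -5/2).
H = -1/16

With E = 64, F = 0, G = 1, L = -8, M = 0, N = 0, assemble
  H = (EN − 2FM + GL) / (2(EG − F²)) = -1/16.
At (u, v) = (3*pi/4, -5/2): H = -1/16.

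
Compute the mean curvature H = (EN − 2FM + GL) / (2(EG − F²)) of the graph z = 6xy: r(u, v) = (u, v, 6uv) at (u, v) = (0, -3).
H = 0

With E = 36*v^2 + 1, F = 36*u*v, G = 36*u^2 + 1, L = 0, M = 6/sqrt(36*u^2 + 36*v^2 + 1), N = 0, assemble
  H = (EN − 2FM + GL) / (2(EG − F²)) = -216*u*v/(36*u^2 + 36*v^2 + 1)^(3/2).
At (u, v) = (0, -3): H = 0.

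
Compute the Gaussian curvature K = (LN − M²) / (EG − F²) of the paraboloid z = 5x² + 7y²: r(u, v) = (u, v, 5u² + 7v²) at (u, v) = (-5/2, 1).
K = 35/168921

Coefficients of the first fundamental form: E = 100*u^2 + 1, F = 140*u*v, G = 196*v^2 + 1.
Coefficients of the second fundamental form: L = 10/sqrt(100*u^2 + 196*v^2 + 1), M = 0, N = 14/sqrt(100*u^2 + 196*v^2 + 1).
Assemble K = (LN − M²)/(EG − F²) = 140/(10000*u^4 + 39200*u^2*v^2 + 200*u^2 + 38416*v^4 + 392*v^2 + 1). At (u, v) = (-5/2, 1): K = 35/168921.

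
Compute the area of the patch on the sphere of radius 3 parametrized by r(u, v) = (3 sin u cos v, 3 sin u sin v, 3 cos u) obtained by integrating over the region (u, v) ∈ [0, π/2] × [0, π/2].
Area = 9*pi/2

Area = ∫∫ √(EG − F²) du dv with √(EG − F²) = 9*Abs(sin(u)). Integrating over [0, π/2] × [0, π/2] gives 9*pi/2.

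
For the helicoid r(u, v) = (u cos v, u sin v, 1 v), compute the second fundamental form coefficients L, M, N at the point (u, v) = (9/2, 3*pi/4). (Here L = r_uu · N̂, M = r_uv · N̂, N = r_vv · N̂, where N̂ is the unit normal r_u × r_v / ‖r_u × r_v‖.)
L = 0;  M = -2*sqrt(85)/85;  N = 0

Compute the unit normal N̂(u, v) = (sin(v)/sqrt(u^2 + 1), -cos(v)/sqrt(u^2 + 1), u/sqrt(u^2 + 1)), and the second partials r_uu, r_uv, r_vv. Take dot products:
  L(u, v) = r_uu · N̂ = 0,
  M(u, v) = r_uv · N̂ = -1/sqrt(u^2 + 1),
  N(u, v) = r_vv · N̂ = 0.
Evaluating at (u, v) = (9/2, 3*pi/4):
  L = 0, M = -2*sqrt(85)/85, N = 0.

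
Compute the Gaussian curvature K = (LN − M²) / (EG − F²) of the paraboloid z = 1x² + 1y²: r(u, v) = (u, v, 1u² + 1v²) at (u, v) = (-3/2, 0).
K = 1/25

Coefficients of the first fundamental form: E = 4*u^2 + 1, F = 4*u*v, G = 4*v^2 + 1.
Coefficients of the second fundamental form: L = 2/sqrt(4*u^2 + 4*v^2 + 1), M = 0, N = 2/sqrt(4*u^2 + 4*v^2 + 1).
Assemble K = (LN − M²)/(EG − F²) = 4/(16*u^4 + 32*u^2*v^2 + 8*u^2 + 16*v^4 + 8*v^2 + 1). At (u, v) = (-3/2, 0): K = 1/25.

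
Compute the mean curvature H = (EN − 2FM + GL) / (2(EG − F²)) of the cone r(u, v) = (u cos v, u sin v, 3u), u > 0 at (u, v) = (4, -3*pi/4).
H = 3*sqrt(10)/80

With E = 10, F = 0, G = u^2, L = 0, M = 0, N = 3*sqrt(10)*u^2/(10*Abs(u)), assemble
  H = (EN − 2FM + GL) / (2(EG − F²)) = 3*sqrt(10)/(20*Abs(u)).
At (u, v) = (4, -3*pi/4): H = 3*sqrt(10)/80.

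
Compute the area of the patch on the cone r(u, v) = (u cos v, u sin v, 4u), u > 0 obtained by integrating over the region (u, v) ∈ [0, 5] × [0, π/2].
Area = 25*sqrt(17)*pi/4

Area = ∫∫ √(EG − F²) du dv with √(EG − F²) = sqrt(17)*Abs(u). Integrating over [0, 5] × [0, π/2] gives 25*sqrt(17)*pi/4.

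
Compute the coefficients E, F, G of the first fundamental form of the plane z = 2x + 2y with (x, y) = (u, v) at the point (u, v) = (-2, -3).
E = 5;  F = 4;  G = 5

Partials: r_u = (1, 0, 2), r_v = (0, 1, 2). As functions of (u, v):
  E = r_u · r_u = 5,
  F = r_u · r_v = 4,
  G = r_v · r_v = 5.
Evaluating at (u, v) = (-2, -3): E = 5, F = 4, G = 5.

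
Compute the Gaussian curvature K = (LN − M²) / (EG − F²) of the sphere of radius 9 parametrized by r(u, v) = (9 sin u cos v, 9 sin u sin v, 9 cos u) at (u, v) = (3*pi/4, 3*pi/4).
K = 1/81

Coefficients of the first fundamental form: E = 81, F = 0, G = 81*sin(u)^2.
Coefficients of the second fundamental form: L = -9*sin(u)/Abs(sin(u)), M = 0, N = -9*sin(u)^3/Abs(sin(u)).
Assemble K = (LN − M²)/(EG − F²) = 1/81. At (u, v) = (3*pi/4, 3*pi/4): K = 1/81.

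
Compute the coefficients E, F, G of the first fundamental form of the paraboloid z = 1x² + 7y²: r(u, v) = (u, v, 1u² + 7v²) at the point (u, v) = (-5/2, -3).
E = 26;  F = 210;  G = 1765

Partials: r_u = (1, 0, 2*u), r_v = (0, 1, 14*v). As functions of (u, v):
  E = r_u · r_u = 4*u^2 + 1,
  F = r_u · r_v = 28*u*v,
  G = r_v · r_v = 196*v^2 + 1.
Evaluating at (u, v) = (-5/2, -3): E = 26, F = 210, G = 1765.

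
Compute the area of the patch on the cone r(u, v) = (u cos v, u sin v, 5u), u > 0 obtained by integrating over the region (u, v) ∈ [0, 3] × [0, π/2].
Area = 9*sqrt(26)*pi/4

Area = ∫∫ √(EG − F²) du dv with √(EG − F²) = sqrt(26)*Abs(u). Integrating over [0, 3] × [0, π/2] gives 9*sqrt(26)*pi/4.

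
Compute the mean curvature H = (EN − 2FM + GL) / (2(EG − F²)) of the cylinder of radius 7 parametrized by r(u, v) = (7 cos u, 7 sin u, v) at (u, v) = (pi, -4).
H = -1/14

With E = 49, F = 0, G = 1, L = -7, M = 0, N = 0, assemble
  H = (EN − 2FM + GL) / (2(EG − F²)) = -1/14.
At (u, v) = (pi, -4): H = -1/14.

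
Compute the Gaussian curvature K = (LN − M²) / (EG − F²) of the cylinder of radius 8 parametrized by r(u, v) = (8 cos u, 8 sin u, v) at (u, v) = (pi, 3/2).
K = 0

Coefficients of the first fundamental form: E = 64, F = 0, G = 1.
Coefficients of the second fundamental form: L = -8, M = 0, N = 0.
Assemble K = (LN − M²)/(EG − F²) = 0. At (u, v) = (pi, 3/2): K = 0.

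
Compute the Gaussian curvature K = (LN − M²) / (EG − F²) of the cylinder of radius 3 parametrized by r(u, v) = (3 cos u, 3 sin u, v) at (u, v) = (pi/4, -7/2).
K = 0

Coefficients of the first fundamental form: E = 9, F = 0, G = 1.
Coefficients of the second fundamental form: L = -3, M = 0, N = 0.
Assemble K = (LN − M²)/(EG − F²) = 0. At (u, v) = (pi/4, -7/2): K = 0.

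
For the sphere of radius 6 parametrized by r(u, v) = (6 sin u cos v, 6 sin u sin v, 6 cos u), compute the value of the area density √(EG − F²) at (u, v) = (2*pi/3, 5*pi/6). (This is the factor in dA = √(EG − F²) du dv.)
√(EG − F²)|_{(2*pi/3, 5*pi/6)} = 18*sqrt(3)

E = 36, F = 0, G = 36*sin(u)^2, so EG − F² = 1296*sin(u)^2. Taking the positive square root: √(EG − F²) = 36*Abs(sin(u)). At (u, v) = (2*pi/3, 5*pi/6): 18*sqrt(3).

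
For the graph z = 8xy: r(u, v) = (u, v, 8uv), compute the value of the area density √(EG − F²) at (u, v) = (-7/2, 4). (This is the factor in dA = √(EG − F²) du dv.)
√(EG − F²)|_{(-7/2, 4)} = 3*sqrt(201)

E = 64*v^2 + 1, F = 64*u*v, G = 64*u^2 + 1, so EG − F² = 64*u^2 + 64*v^2 + 1. Taking the positive square root: √(EG − F²) = sqrt(64*u^2 + 64*v^2 + 1). At (u, v) = (-7/2, 4): 3*sqrt(201).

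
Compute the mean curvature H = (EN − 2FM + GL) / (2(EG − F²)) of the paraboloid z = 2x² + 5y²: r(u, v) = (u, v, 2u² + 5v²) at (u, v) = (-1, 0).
H = 87*sqrt(17)/289

With E = 16*u^2 + 1, F = 40*u*v, G = 100*v^2 + 1, L = 4/sqrt(16*u^2 + 100*v^2 + 1), M = 0, N = 10/sqrt(16*u^2 + 100*v^2 + 1), assemble
  H = (EN − 2FM + GL) / (2(EG − F²)) = (80*u^2 + 200*v^2 + 7)/(16*u^2 + 100*v^2 + 1)^(3/2).
At (u, v) = (-1, 0): H = 87*sqrt(17)/289.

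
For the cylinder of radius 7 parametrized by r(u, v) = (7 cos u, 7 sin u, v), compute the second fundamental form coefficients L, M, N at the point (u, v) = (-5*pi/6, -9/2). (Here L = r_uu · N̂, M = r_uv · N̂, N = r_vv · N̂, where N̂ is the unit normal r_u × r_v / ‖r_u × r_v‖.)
L = -7;  M = 0;  N = 0

Compute the unit normal N̂(u, v) = (cos(u), sin(u), 0), and the second partials r_uu, r_uv, r_vv. Take dot products:
  L(u, v) = r_uu · N̂ = -7,
  M(u, v) = r_uv · N̂ = 0,
  N(u, v) = r_vv · N̂ = 0.
Evaluating at (u, v) = (-5*pi/6, -9/2):
  L = -7, M = 0, N = 0.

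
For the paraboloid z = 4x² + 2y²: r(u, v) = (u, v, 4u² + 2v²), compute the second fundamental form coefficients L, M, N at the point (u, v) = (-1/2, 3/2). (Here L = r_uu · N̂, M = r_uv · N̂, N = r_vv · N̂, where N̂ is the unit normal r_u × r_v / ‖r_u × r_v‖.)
L = 8*sqrt(53)/53;  M = 0;  N = 4*sqrt(53)/53

Compute the unit normal N̂(u, v) = (-8*u/sqrt(64*u^2 + 16*v^2 + 1), -4*v/sqrt(64*u^2 + 16*v^2 + 1), 1/sqrt(64*u^2 + 16*v^2 + 1)), and the second partials r_uu, r_uv, r_vv. Take dot products:
  L(u, v) = r_uu · N̂ = 8/sqrt(64*u^2 + 16*v^2 + 1),
  M(u, v) = r_uv · N̂ = 0,
  N(u, v) = r_vv · N̂ = 4/sqrt(64*u^2 + 16*v^2 + 1).
Evaluating at (u, v) = (-1/2, 3/2):
  L = 8*sqrt(53)/53, M = 0, N = 4*sqrt(53)/53.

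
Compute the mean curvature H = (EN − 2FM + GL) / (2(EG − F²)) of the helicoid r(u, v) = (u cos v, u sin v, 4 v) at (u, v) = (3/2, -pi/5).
H = 0

With E = 1, F = 0, G = u^2 + 16, L = 0, M = -4/sqrt(u^2 + 16), N = 0, assemble
  H = (EN − 2FM + GL) / (2(EG − F²)) = 0.
At (u, v) = (3/2, -pi/5): H = 0.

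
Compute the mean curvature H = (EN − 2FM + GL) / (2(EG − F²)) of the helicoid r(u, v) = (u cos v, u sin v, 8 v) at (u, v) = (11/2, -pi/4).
H = 0

With E = 1, F = 0, G = u^2 + 64, L = 0, M = -8/sqrt(u^2 + 64), N = 0, assemble
  H = (EN − 2FM + GL) / (2(EG − F²)) = 0.
At (u, v) = (11/2, -pi/4): H = 0.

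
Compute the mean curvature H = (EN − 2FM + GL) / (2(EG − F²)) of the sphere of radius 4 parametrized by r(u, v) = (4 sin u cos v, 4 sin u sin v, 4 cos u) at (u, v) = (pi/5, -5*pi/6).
H = -1/4

With E = 16, F = 0, G = 16*sin(u)^2, L = -4*sin(u)/Abs(sin(u)), M = 0, N = -4*sin(u)^3/Abs(sin(u)), assemble
  H = (EN − 2FM + GL) / (2(EG − F²)) = -sin(u)/(4*Abs(sin(u))).
At (u, v) = (pi/5, -5*pi/6): H = -1/4.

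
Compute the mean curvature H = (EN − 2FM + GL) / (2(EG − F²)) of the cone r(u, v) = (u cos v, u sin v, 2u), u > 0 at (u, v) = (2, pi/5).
H = sqrt(5)/10

With E = 5, F = 0, G = u^2, L = 0, M = 0, N = 2*sqrt(5)*u^2/(5*Abs(u)), assemble
  H = (EN − 2FM + GL) / (2(EG − F²)) = sqrt(5)/(5*Abs(u)).
At (u, v) = (2, pi/5): H = sqrt(5)/10.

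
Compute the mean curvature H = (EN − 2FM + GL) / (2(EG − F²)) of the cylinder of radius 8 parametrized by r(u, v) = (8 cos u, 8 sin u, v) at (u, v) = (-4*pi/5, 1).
H = -1/16

With E = 64, F = 0, G = 1, L = -8, M = 0, N = 0, assemble
  H = (EN − 2FM + GL) / (2(EG − F²)) = -1/16.
At (u, v) = (-4*pi/5, 1): H = -1/16.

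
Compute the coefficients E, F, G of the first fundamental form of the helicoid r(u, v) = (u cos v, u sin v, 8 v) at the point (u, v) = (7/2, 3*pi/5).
E = 1;  F = 0;  G = 305/4

Partials: r_u = (cos(v), sin(v), 0), r_v = (-u*sin(v), u*cos(v), 8). As functions of (u, v):
  E = r_u · r_u = 1,
  F = r_u · r_v = 0,
  G = r_v · r_v = u^2 + 64.
Evaluating at (u, v) = (7/2, 3*pi/5): E = 1, F = 0, G = 305/4.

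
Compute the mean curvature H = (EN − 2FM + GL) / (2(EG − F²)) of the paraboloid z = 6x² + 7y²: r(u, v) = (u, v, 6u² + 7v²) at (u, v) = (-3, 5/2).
H = 16435*sqrt(2522)/6360484

With E = 144*u^2 + 1, F = 168*u*v, G = 196*v^2 + 1, L = 12/sqrt(144*u^2 + 196*v^2 + 1), M = 0, N = 14/sqrt(144*u^2 + 196*v^2 + 1), assemble
  H = (EN − 2FM + GL) / (2(EG − F²)) = (1008*u^2 + 1176*v^2 + 13)/(144*u^2 + 196*v^2 + 1)^(3/2).
At (u, v) = (-3, 5/2): H = 16435*sqrt(2522)/6360484.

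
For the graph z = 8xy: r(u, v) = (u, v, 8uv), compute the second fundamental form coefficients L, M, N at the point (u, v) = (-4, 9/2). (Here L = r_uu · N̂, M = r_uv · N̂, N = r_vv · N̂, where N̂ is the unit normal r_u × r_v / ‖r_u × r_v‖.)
L = 0;  M = 8*sqrt(2321)/2321;  N = 0

Compute the unit normal N̂(u, v) = (-8*v/sqrt(64*u^2 + 64*v^2 + 1), -8*u/sqrt(64*u^2 + 64*v^2 + 1), 1/sqrt(64*u^2 + 64*v^2 + 1)), and the second partials r_uu, r_uv, r_vv. Take dot products:
  L(u, v) = r_uu · N̂ = 0,
  M(u, v) = r_uv · N̂ = 8/sqrt(64*u^2 + 64*v^2 + 1),
  N(u, v) = r_vv · N̂ = 0.
Evaluating at (u, v) = (-4, 9/2):
  L = 0, M = 8*sqrt(2321)/2321, N = 0.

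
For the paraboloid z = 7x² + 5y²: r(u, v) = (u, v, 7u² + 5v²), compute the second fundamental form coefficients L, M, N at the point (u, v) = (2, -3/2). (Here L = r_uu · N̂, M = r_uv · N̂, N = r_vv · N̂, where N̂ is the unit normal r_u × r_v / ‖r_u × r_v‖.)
L = 7*sqrt(1010)/505;  M = 0;  N = sqrt(1010)/101

Compute the unit normal N̂(u, v) = (-14*u/sqrt(196*u^2 + 100*v^2 + 1), -10*v/sqrt(196*u^2 + 100*v^2 + 1), 1/sqrt(196*u^2 + 100*v^2 + 1)), and the second partials r_uu, r_uv, r_vv. Take dot products:
  L(u, v) = r_uu · N̂ = 14/sqrt(196*u^2 + 100*v^2 + 1),
  M(u, v) = r_uv · N̂ = 0,
  N(u, v) = r_vv · N̂ = 10/sqrt(196*u^2 + 100*v^2 + 1).
Evaluating at (u, v) = (2, -3/2):
  L = 7*sqrt(1010)/505, M = 0, N = sqrt(1010)/101.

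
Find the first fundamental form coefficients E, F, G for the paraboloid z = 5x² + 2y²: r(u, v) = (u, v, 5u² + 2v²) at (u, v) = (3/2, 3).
E = 226;  F = 180;  G = 145

Partials: r_u = (1, 0, 10*u), r_v = (0, 1, 4*v). As functions of (u, v):
  E = r_u · r_u = 100*u^2 + 1,
  F = r_u · r_v = 40*u*v,
  G = r_v · r_v = 16*v^2 + 1.
Evaluating at (u, v) = (3/2, 3): E = 226, F = 180, G = 145.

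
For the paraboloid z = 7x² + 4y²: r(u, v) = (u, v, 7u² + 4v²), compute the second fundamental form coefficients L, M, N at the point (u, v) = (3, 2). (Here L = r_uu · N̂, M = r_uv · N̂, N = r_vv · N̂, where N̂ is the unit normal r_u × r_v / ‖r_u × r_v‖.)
L = 14*sqrt(2021)/2021;  M = 0;  N = 8*sqrt(2021)/2021

Compute the unit normal N̂(u, v) = (-14*u/sqrt(196*u^2 + 64*v^2 + 1), -8*v/sqrt(196*u^2 + 64*v^2 + 1), 1/sqrt(196*u^2 + 64*v^2 + 1)), and the second partials r_uu, r_uv, r_vv. Take dot products:
  L(u, v) = r_uu · N̂ = 14/sqrt(196*u^2 + 64*v^2 + 1),
  M(u, v) = r_uv · N̂ = 0,
  N(u, v) = r_vv · N̂ = 8/sqrt(196*u^2 + 64*v^2 + 1).
Evaluating at (u, v) = (3, 2):
  L = 14*sqrt(2021)/2021, M = 0, N = 8*sqrt(2021)/2021.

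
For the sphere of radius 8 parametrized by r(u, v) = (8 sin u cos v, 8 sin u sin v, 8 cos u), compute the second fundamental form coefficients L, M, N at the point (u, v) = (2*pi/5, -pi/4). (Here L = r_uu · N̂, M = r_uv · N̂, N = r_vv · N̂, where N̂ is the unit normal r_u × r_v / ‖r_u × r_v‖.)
L = -8;  M = 0;  N = -5 - sqrt(5)

Compute the unit normal N̂(u, v) = (sin(u)^2*cos(v)/Abs(sin(u)), sin(u)^2*sin(v)/Abs(sin(u)), sin(2*u)/(2*Abs(sin(u)))), and the second partials r_uu, r_uv, r_vv. Take dot products:
  L(u, v) = r_uu · N̂ = -8*sin(u)/Abs(sin(u)),
  M(u, v) = r_uv · N̂ = 0,
  N(u, v) = r_vv · N̂ = -8*sin(u)^3/Abs(sin(u)).
Evaluating at (u, v) = (2*pi/5, -pi/4):
  L = -8, M = 0, N = -5 - sqrt(5).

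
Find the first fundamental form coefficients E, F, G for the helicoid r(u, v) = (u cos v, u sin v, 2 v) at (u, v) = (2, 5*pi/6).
E = 1;  F = 0;  G = 8

Partials: r_u = (cos(v), sin(v), 0), r_v = (-u*sin(v), u*cos(v), 2). As functions of (u, v):
  E = r_u · r_u = 1,
  F = r_u · r_v = 0,
  G = r_v · r_v = u^2 + 4.
Evaluating at (u, v) = (2, 5*pi/6): E = 1, F = 0, G = 8.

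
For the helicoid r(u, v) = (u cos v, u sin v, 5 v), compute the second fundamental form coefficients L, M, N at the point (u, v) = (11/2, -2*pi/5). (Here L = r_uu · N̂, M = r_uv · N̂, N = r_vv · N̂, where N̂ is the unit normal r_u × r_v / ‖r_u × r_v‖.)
L = 0;  M = -10*sqrt(221)/221;  N = 0

Compute the unit normal N̂(u, v) = (5*sin(v)/sqrt(u^2 + 25), -5*cos(v)/sqrt(u^2 + 25), u/sqrt(u^2 + 25)), and the second partials r_uu, r_uv, r_vv. Take dot products:
  L(u, v) = r_uu · N̂ = 0,
  M(u, v) = r_uv · N̂ = -5/sqrt(u^2 + 25),
  N(u, v) = r_vv · N̂ = 0.
Evaluating at (u, v) = (11/2, -2*pi/5):
  L = 0, M = -10*sqrt(221)/221, N = 0.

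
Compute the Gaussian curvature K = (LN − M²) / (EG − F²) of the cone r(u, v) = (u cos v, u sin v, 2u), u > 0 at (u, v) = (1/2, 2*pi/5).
K = 0

Coefficients of the first fundamental form: E = 5, F = 0, G = u^2.
Coefficients of the second fundamental form: L = 0, M = 0, N = 2*sqrt(5)*u^2/(5*Abs(u)).
Assemble K = (LN − M²)/(EG − F²) = 0. At (u, v) = (1/2, 2*pi/5): K = 0.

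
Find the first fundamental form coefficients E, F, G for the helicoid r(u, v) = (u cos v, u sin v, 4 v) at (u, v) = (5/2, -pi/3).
E = 1;  F = 0;  G = 89/4

Partials: r_u = (cos(v), sin(v), 0), r_v = (-u*sin(v), u*cos(v), 4). As functions of (u, v):
  E = r_u · r_u = 1,
  F = r_u · r_v = 0,
  G = r_v · r_v = u^2 + 16.
Evaluating at (u, v) = (5/2, -pi/3): E = 1, F = 0, G = 89/4.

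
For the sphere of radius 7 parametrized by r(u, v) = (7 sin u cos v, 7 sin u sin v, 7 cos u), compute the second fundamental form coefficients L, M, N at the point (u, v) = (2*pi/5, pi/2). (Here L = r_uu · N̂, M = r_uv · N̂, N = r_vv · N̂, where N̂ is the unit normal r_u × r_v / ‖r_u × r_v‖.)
L = -7;  M = 0;  N = -35/8 - 7*sqrt(5)/8

Compute the unit normal N̂(u, v) = (sin(u)^2*cos(v)/Abs(sin(u)), sin(u)^2*sin(v)/Abs(sin(u)), sin(2*u)/(2*Abs(sin(u)))), and the second partials r_uu, r_uv, r_vv. Take dot products:
  L(u, v) = r_uu · N̂ = -7*sin(u)/Abs(sin(u)),
  M(u, v) = r_uv · N̂ = 0,
  N(u, v) = r_vv · N̂ = -7*sin(u)^3/Abs(sin(u)).
Evaluating at (u, v) = (2*pi/5, pi/2):
  L = -7, M = 0, N = -35/8 - 7*sqrt(5)/8.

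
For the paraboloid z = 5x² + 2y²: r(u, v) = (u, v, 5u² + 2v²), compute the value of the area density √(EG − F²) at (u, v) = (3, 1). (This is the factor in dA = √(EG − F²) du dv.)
√(EG − F²)|_{(3, 1)} = sqrt(917)

E = 100*u^2 + 1, F = 40*u*v, G = 16*v^2 + 1, so EG − F² = 100*u^2 + 16*v^2 + 1. Taking the positive square root: √(EG − F²) = sqrt(100*u^2 + 16*v^2 + 1). At (u, v) = (3, 1): sqrt(917).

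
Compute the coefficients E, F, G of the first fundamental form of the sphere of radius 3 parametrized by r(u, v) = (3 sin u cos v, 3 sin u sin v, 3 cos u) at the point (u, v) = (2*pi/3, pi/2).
E = 9;  F = 0;  G = 27/4

Partials: r_u = (3*cos(u)*cos(v), 3*sin(v)*cos(u), -3*sin(u)), r_v = (-3*sin(u)*sin(v), 3*sin(u)*cos(v), 0). As functions of (u, v):
  E = r_u · r_u = 9,
  F = r_u · r_v = 0,
  G = r_v · r_v = 9*sin(u)^2.
Evaluating at (u, v) = (2*pi/3, pi/2): E = 9, F = 0, G = 27/4.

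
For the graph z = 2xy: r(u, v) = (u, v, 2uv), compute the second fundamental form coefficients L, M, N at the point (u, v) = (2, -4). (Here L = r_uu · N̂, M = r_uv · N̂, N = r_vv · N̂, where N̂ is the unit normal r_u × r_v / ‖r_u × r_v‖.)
L = 0;  M = 2/9;  N = 0

Compute the unit normal N̂(u, v) = (-2*v/sqrt(4*u^2 + 4*v^2 + 1), -2*u/sqrt(4*u^2 + 4*v^2 + 1), 1/sqrt(4*u^2 + 4*v^2 + 1)), and the second partials r_uu, r_uv, r_vv. Take dot products:
  L(u, v) = r_uu · N̂ = 0,
  M(u, v) = r_uv · N̂ = 2/sqrt(4*u^2 + 4*v^2 + 1),
  N(u, v) = r_vv · N̂ = 0.
Evaluating at (u, v) = (2, -4):
  L = 0, M = 2/9, N = 0.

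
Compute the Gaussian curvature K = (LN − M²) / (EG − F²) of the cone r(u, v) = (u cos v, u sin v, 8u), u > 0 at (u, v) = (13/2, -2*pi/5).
K = 0

Coefficients of the first fundamental form: E = 65, F = 0, G = u^2.
Coefficients of the second fundamental form: L = 0, M = 0, N = 8*sqrt(65)*u^2/(65*Abs(u)).
Assemble K = (LN − M²)/(EG − F²) = 0. At (u, v) = (13/2, -2*pi/5): K = 0.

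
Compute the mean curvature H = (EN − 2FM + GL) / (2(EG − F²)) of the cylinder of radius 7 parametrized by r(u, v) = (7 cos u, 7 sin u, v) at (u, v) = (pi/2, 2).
H = -1/14

With E = 49, F = 0, G = 1, L = -7, M = 0, N = 0, assemble
  H = (EN − 2FM + GL) / (2(EG − F²)) = -1/14.
At (u, v) = (pi/2, 2): H = -1/14.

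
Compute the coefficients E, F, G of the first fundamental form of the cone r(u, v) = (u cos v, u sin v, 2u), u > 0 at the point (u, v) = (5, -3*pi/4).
E = 5;  F = 0;  G = 25

Partials: r_u = (cos(v), sin(v), 2), r_v = (-u*sin(v), u*cos(v), 0). As functions of (u, v):
  E = r_u · r_u = 5,
  F = r_u · r_v = 0,
  G = r_v · r_v = u^2.
Evaluating at (u, v) = (5, -3*pi/4): E = 5, F = 0, G = 25.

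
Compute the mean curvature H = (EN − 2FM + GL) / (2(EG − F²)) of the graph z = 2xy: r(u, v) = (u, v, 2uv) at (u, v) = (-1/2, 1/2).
H = 2*sqrt(3)/9

With E = 4*v^2 + 1, F = 4*u*v, G = 4*u^2 + 1, L = 0, M = 2/sqrt(4*u^2 + 4*v^2 + 1), N = 0, assemble
  H = (EN − 2FM + GL) / (2(EG − F²)) = -8*u*v/(4*u^2 + 4*v^2 + 1)^(3/2).
At (u, v) = (-1/2, 1/2): H = 2*sqrt(3)/9.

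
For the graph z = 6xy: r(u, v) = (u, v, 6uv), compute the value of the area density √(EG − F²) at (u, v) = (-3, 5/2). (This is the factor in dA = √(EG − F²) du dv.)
√(EG − F²)|_{(-3, 5/2)} = 5*sqrt(22)

E = 36*v^2 + 1, F = 36*u*v, G = 36*u^2 + 1, so EG − F² = 36*u^2 + 36*v^2 + 1. Taking the positive square root: √(EG − F²) = sqrt(36*u^2 + 36*v^2 + 1). At (u, v) = (-3, 5/2): 5*sqrt(22).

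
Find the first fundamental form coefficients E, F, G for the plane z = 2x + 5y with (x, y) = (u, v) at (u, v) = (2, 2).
E = 5;  F = 10;  G = 26

Partials: r_u = (1, 0, 2), r_v = (0, 1, 5). As functions of (u, v):
  E = r_u · r_u = 5,
  F = r_u · r_v = 10,
  G = r_v · r_v = 26.
Evaluating at (u, v) = (2, 2): E = 5, F = 10, G = 26.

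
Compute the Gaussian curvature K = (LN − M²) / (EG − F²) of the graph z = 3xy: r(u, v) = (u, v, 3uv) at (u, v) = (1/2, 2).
K = -144/24649

Coefficients of the first fundamental form: E = 9*v^2 + 1, F = 9*u*v, G = 9*u^2 + 1.
Coefficients of the second fundamental form: L = 0, M = 3/sqrt(9*u^2 + 9*v^2 + 1), N = 0.
Assemble K = (LN − M²)/(EG − F²) = -9/(81*u^4 + 162*u^2*v^2 + 18*u^2 + 81*v^4 + 18*v^2 + 1). At (u, v) = (1/2, 2): K = -144/24649.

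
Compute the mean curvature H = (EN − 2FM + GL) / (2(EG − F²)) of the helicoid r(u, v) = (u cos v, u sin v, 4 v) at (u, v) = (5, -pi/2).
H = 0

With E = 1, F = 0, G = u^2 + 16, L = 0, M = -4/sqrt(u^2 + 16), N = 0, assemble
  H = (EN − 2FM + GL) / (2(EG − F²)) = 0.
At (u, v) = (5, -pi/2): H = 0.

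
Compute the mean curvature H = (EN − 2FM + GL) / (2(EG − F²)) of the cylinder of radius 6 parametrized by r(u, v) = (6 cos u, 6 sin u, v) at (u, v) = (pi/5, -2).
H = -1/12

With E = 36, F = 0, G = 1, L = -6, M = 0, N = 0, assemble
  H = (EN − 2FM + GL) / (2(EG − F²)) = -1/12.
At (u, v) = (pi/5, -2): H = -1/12.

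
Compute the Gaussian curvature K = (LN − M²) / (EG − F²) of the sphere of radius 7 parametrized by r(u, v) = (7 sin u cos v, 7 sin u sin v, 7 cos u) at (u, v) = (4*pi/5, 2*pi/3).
K = 1/49

Coefficients of the first fundamental form: E = 49, F = 0, G = 49*sin(u)^2.
Coefficients of the second fundamental form: L = -7*sin(u)/Abs(sin(u)), M = 0, N = -7*sin(u)^3/Abs(sin(u)).
Assemble K = (LN − M²)/(EG − F²) = 1/49. At (u, v) = (4*pi/5, 2*pi/3): K = 1/49.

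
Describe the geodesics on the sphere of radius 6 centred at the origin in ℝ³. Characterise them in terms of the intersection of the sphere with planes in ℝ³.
Geodesics on the sphere of radius 6 are great circles — circles of radius 6 obtained as the intersection of the sphere with planes through the origin (the centre of the sphere).

A curve α(t) of nonzero constant speed on the sphere of radius 6 is a geodesic iff its acceleration α̈ is everywhere normal to the surface, i.e. parallel to the radial vector α(t). Then d/dt(α × α̇) = α̇ × α̇ + α × α̈ = 0, so α × α̇ is a constant vector n ≠ 0 and α(t) · n = 0 for all t: α lies in the plane through the origin with normal n. The intersection of that plane with the sphere is a circle of radius 6 (a great circle). Conversely, a great circle traversed at constant speed has centripetal acceleration pointing at the origin, hence normal to the sphere, so every great circle is a geodesic.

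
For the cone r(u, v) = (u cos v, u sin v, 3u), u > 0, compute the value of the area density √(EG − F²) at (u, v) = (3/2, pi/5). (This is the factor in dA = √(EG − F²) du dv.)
√(EG − F²)|_{(3/2, pi/5)} = 3*sqrt(10)/2

E = 10, F = 0, G = u^2, so EG − F² = 10*u^2. Taking the positive square root: √(EG − F²) = sqrt(10)*Abs(u). At (u, v) = (3/2, pi/5): 3*sqrt(10)/2.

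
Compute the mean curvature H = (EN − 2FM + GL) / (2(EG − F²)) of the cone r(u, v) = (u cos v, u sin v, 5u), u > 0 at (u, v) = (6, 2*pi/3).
H = 5*sqrt(26)/312

With E = 26, F = 0, G = u^2, L = 0, M = 0, N = 5*sqrt(26)*u^2/(26*Abs(u)), assemble
  H = (EN − 2FM + GL) / (2(EG − F²)) = 5*sqrt(26)/(52*Abs(u)).
At (u, v) = (6, 2*pi/3): H = 5*sqrt(26)/312.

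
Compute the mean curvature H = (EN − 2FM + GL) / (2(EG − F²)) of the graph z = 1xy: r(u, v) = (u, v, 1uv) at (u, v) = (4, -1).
H = sqrt(2)/27

With E = v^2 + 1, F = u*v, G = u^2 + 1, L = 0, M = 1/sqrt(u^2 + v^2 + 1), N = 0, assemble
  H = (EN − 2FM + GL) / (2(EG − F²)) = -u*v/(u^2 + v^2 + 1)^(3/2).
At (u, v) = (4, -1): H = sqrt(2)/27.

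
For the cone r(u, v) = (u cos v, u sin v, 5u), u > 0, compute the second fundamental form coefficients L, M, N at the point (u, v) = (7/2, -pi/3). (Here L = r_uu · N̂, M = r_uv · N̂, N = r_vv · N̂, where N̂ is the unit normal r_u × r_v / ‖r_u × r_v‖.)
L = 0;  M = 0;  N = 35*sqrt(26)/52

Compute the unit normal N̂(u, v) = (-5*sqrt(26)*u*cos(v)/(26*Abs(u)), -5*sqrt(26)*u*sin(v)/(26*Abs(u)), sqrt(26)*u/(26*Abs(u))), and the second partials r_uu, r_uv, r_vv. Take dot products:
  L(u, v) = r_uu · N̂ = 0,
  M(u, v) = r_uv · N̂ = 0,
  N(u, v) = r_vv · N̂ = 5*sqrt(26)*u^2/(26*Abs(u)).
Evaluating at (u, v) = (7/2, -pi/3):
  L = 0, M = 0, N = 35*sqrt(26)/52.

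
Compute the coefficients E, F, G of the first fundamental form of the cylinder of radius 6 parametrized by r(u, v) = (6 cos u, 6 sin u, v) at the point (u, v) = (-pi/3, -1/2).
E = 36;  F = 0;  G = 1

Partials: r_u = (-6*sin(u), 6*cos(u), 0), r_v = (0, 0, 1). As functions of (u, v):
  E = r_u · r_u = 36,
  F = r_u · r_v = 0,
  G = r_v · r_v = 1.
Evaluating at (u, v) = (-pi/3, -1/2): E = 36, F = 0, G = 1.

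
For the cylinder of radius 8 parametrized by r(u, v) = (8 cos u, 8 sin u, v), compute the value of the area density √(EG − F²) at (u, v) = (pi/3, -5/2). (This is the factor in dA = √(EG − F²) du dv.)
√(EG − F²)|_{(pi/3, -5/2)} = 8

E = 64, F = 0, G = 1, so EG − F² = 64. Taking the positive square root: √(EG − F²) = 8. At (u, v) = (pi/3, -5/2): 8.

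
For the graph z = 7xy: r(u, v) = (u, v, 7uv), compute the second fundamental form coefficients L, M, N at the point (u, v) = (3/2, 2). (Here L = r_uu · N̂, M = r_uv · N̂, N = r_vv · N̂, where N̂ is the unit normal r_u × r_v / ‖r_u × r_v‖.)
L = 0;  M = 14*sqrt(1229)/1229;  N = 0

Compute the unit normal N̂(u, v) = (-7*v/sqrt(49*u^2 + 49*v^2 + 1), -7*u/sqrt(49*u^2 + 49*v^2 + 1), 1/sqrt(49*u^2 + 49*v^2 + 1)), and the second partials r_uu, r_uv, r_vv. Take dot products:
  L(u, v) = r_uu · N̂ = 0,
  M(u, v) = r_uv · N̂ = 7/sqrt(49*u^2 + 49*v^2 + 1),
  N(u, v) = r_vv · N̂ = 0.
Evaluating at (u, v) = (3/2, 2):
  L = 0, M = 14*sqrt(1229)/1229, N = 0.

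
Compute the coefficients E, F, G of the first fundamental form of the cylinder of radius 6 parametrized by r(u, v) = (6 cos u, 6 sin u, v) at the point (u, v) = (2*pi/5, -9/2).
E = 36;  F = 0;  G = 1

Partials: r_u = (-6*sin(u), 6*cos(u), 0), r_v = (0, 0, 1). As functions of (u, v):
  E = r_u · r_u = 36,
  F = r_u · r_v = 0,
  G = r_v · r_v = 1.
Evaluating at (u, v) = (2*pi/5, -9/2): E = 36, F = 0, G = 1.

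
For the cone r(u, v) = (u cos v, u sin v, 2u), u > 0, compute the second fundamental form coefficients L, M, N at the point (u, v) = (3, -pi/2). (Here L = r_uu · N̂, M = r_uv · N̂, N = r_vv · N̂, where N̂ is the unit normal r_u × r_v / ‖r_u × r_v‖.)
L = 0;  M = 0;  N = 6*sqrt(5)/5

Compute the unit normal N̂(u, v) = (-2*sqrt(5)*u*cos(v)/(5*Abs(u)), -2*sqrt(5)*u*sin(v)/(5*Abs(u)), sqrt(5)*u/(5*Abs(u))), and the second partials r_uu, r_uv, r_vv. Take dot products:
  L(u, v) = r_uu · N̂ = 0,
  M(u, v) = r_uv · N̂ = 0,
  N(u, v) = r_vv · N̂ = 2*sqrt(5)*u^2/(5*Abs(u)).
Evaluating at (u, v) = (3, -pi/2):
  L = 0, M = 0, N = 6*sqrt(5)/5.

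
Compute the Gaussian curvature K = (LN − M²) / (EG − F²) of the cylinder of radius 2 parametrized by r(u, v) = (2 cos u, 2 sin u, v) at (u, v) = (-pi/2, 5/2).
K = 0

Coefficients of the first fundamental form: E = 4, F = 0, G = 1.
Coefficients of the second fundamental form: L = -2, M = 0, N = 0.
Assemble K = (LN − M²)/(EG − F²) = 0. At (u, v) = (-pi/2, 5/2): K = 0.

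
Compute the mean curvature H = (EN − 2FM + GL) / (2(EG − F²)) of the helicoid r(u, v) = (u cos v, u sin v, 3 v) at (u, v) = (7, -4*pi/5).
H = 0

With E = 1, F = 0, G = u^2 + 9, L = 0, M = -3/sqrt(u^2 + 9), N = 0, assemble
  H = (EN − 2FM + GL) / (2(EG − F²)) = 0.
At (u, v) = (7, -4*pi/5): H = 0.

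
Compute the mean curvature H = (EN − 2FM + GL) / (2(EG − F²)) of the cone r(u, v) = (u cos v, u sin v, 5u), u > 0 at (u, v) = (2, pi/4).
H = 5*sqrt(26)/104

With E = 26, F = 0, G = u^2, L = 0, M = 0, N = 5*sqrt(26)*u^2/(26*Abs(u)), assemble
  H = (EN − 2FM + GL) / (2(EG − F²)) = 5*sqrt(26)/(52*Abs(u)).
At (u, v) = (2, pi/4): H = 5*sqrt(26)/104.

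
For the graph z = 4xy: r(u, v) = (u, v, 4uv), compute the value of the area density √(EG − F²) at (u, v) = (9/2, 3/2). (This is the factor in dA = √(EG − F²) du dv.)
√(EG − F²)|_{(9/2, 3/2)} = 19

E = 16*v^2 + 1, F = 16*u*v, G = 16*u^2 + 1, so EG − F² = 16*u^2 + 16*v^2 + 1. Taking the positive square root: √(EG − F²) = sqrt(16*u^2 + 16*v^2 + 1). At (u, v) = (9/2, 3/2): 19.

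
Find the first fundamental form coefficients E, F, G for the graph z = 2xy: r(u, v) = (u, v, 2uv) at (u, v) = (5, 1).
E = 5;  F = 20;  G = 101

Partials: r_u = (1, 0, 2*v), r_v = (0, 1, 2*u). As functions of (u, v):
  E = r_u · r_u = 4*v^2 + 1,
  F = r_u · r_v = 4*u*v,
  G = r_v · r_v = 4*u^2 + 1.
Evaluating at (u, v) = (5, 1): E = 5, F = 20, G = 101.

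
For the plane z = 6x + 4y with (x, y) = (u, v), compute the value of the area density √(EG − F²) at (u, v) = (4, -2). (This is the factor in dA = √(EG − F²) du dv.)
√(EG − F²)|_{(4, -2)} = sqrt(53)

E = 37, F = 24, G = 17, so EG − F² = 53. Taking the positive square root: √(EG − F²) = sqrt(53). At (u, v) = (4, -2): sqrt(53).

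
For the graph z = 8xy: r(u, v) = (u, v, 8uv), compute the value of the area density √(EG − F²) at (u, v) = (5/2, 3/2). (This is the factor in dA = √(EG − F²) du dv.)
√(EG − F²)|_{(5/2, 3/2)} = sqrt(545)

E = 64*v^2 + 1, F = 64*u*v, G = 64*u^2 + 1, so EG − F² = 64*u^2 + 64*v^2 + 1. Taking the positive square root: √(EG − F²) = sqrt(64*u^2 + 64*v^2 + 1). At (u, v) = (5/2, 3/2): sqrt(545).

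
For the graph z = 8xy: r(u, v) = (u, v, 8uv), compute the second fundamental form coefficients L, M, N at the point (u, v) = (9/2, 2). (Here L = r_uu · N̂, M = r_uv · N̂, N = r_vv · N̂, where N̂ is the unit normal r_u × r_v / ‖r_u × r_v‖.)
L = 0;  M = 8*sqrt(1553)/1553;  N = 0

Compute the unit normal N̂(u, v) = (-8*v/sqrt(64*u^2 + 64*v^2 + 1), -8*u/sqrt(64*u^2 + 64*v^2 + 1), 1/sqrt(64*u^2 + 64*v^2 + 1)), and the second partials r_uu, r_uv, r_vv. Take dot products:
  L(u, v) = r_uu · N̂ = 0,
  M(u, v) = r_uv · N̂ = 8/sqrt(64*u^2 + 64*v^2 + 1),
  N(u, v) = r_vv · N̂ = 0.
Evaluating at (u, v) = (9/2, 2):
  L = 0, M = 8*sqrt(1553)/1553, N = 0.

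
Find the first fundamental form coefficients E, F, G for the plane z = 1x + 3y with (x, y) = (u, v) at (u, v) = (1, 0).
E = 2;  F = 3;  G = 10

Partials: r_u = (1, 0, 1), r_v = (0, 1, 3). As functions of (u, v):
  E = r_u · r_u = 2,
  F = r_u · r_v = 3,
  G = r_v · r_v = 10.
Evaluating at (u, v) = (1, 0): E = 2, F = 3, G = 10.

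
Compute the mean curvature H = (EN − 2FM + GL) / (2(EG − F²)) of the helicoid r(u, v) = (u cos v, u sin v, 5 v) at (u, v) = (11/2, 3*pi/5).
H = 0

With E = 1, F = 0, G = u^2 + 25, L = 0, M = -5/sqrt(u^2 + 25), N = 0, assemble
  H = (EN − 2FM + GL) / (2(EG − F²)) = 0.
At (u, v) = (11/2, 3*pi/5): H = 0.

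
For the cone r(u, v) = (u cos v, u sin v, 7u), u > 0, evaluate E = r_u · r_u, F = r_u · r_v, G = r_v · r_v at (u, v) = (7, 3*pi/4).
E = 50;  F = 0;  G = 49

Partials: r_u = (cos(v), sin(v), 7), r_v = (-u*sin(v), u*cos(v), 0). As functions of (u, v):
  E = r_u · r_u = 50,
  F = r_u · r_v = 0,
  G = r_v · r_v = u^2.
Evaluating at (u, v) = (7, 3*pi/4): E = 50, F = 0, G = 49.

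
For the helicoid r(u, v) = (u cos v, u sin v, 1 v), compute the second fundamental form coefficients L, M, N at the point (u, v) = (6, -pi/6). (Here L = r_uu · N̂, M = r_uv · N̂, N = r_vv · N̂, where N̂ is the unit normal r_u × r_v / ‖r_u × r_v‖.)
L = 0;  M = -sqrt(37)/37;  N = 0

Compute the unit normal N̂(u, v) = (sin(v)/sqrt(u^2 + 1), -cos(v)/sqrt(u^2 + 1), u/sqrt(u^2 + 1)), and the second partials r_uu, r_uv, r_vv. Take dot products:
  L(u, v) = r_uu · N̂ = 0,
  M(u, v) = r_uv · N̂ = -1/sqrt(u^2 + 1),
  N(u, v) = r_vv · N̂ = 0.
Evaluating at (u, v) = (6, -pi/6):
  L = 0, M = -sqrt(37)/37, N = 0.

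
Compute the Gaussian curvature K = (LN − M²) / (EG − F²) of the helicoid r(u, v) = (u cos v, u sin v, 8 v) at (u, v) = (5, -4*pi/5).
K = -64/7921

Coefficients of the first fundamental form: E = 1, F = 0, G = u^2 + 64.
Coefficients of the second fundamental form: L = 0, M = -8/sqrt(u^2 + 64), N = 0.
Assemble K = (LN − M²)/(EG − F²) = -64/(u^2 + 64)^2. At (u, v) = (5, -4*pi/5): K = -64/7921.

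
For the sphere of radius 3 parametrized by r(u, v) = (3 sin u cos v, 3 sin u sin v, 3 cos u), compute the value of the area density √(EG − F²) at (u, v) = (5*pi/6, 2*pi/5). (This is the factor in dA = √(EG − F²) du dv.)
√(EG − F²)|_{(5*pi/6, 2*pi/5)} = 9/2

E = 9, F = 0, G = 9*sin(u)^2, so EG − F² = 81*sin(u)^2. Taking the positive square root: √(EG − F²) = 9*Abs(sin(u)). At (u, v) = (5*pi/6, 2*pi/5): 9/2.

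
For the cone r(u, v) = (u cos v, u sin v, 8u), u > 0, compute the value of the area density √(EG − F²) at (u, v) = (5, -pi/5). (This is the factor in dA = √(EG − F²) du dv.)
√(EG − F²)|_{(5, -pi/5)} = 5*sqrt(65)

E = 65, F = 0, G = u^2, so EG − F² = 65*u^2. Taking the positive square root: √(EG − F²) = sqrt(65)*Abs(u). At (u, v) = (5, -pi/5): 5*sqrt(65).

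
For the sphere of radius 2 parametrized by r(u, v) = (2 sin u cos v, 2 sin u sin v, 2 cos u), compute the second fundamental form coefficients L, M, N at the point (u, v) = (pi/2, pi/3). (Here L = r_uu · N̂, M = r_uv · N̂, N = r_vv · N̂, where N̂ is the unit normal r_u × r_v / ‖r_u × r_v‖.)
L = -2;  M = 0;  N = -2

Compute the unit normal N̂(u, v) = (sin(u)^2*cos(v)/Abs(sin(u)), sin(u)^2*sin(v)/Abs(sin(u)), sin(2*u)/(2*Abs(sin(u)))), and the second partials r_uu, r_uv, r_vv. Take dot products:
  L(u, v) = r_uu · N̂ = -2*sin(u)/Abs(sin(u)),
  M(u, v) = r_uv · N̂ = 0,
  N(u, v) = r_vv · N̂ = -2*sin(u)^3/Abs(sin(u)).
Evaluating at (u, v) = (pi/2, pi/3):
  L = -2, M = 0, N = -2.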